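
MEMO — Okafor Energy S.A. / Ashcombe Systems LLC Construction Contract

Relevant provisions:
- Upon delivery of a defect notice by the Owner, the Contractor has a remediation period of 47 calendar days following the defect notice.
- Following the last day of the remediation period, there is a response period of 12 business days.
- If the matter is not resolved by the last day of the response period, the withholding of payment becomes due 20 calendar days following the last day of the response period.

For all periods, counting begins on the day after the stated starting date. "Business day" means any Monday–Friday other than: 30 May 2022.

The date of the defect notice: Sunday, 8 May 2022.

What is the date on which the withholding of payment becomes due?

1 August 2022

The last day of the remediation period: 47 calendar days after 8 May 2022 is 24 June 2022.
The last day of the response period: counting 12 business days from Friday, 24 June 2022 (Jun 27, Jun 28, Jun 29, Jun 30, …, Jul 8, Jul 11, Jul 12, skipping weekends) reaches Tuesday, 12 July 2022.
The date on which the withholding of payment becomes due: 12 July 2022 + 20 days = 1 August 2022.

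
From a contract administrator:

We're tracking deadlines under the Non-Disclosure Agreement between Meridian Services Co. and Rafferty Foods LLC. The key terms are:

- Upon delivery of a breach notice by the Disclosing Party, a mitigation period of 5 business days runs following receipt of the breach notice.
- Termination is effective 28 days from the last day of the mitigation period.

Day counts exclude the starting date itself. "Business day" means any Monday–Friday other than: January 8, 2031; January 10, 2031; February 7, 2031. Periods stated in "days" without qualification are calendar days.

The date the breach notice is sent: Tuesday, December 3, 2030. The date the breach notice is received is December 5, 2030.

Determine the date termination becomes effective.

The last day of the mitigation period: 5 business days after Thursday, December 5, 2030, skipping weekends — Dec 6, Dec 9, Dec 10, Dec 11, Dec 12 — lands on Thursday, December 12, 2030.
The date termination becomes effective: December 12, 2030 + 28 days = January 9, 2031.

January 9, 2031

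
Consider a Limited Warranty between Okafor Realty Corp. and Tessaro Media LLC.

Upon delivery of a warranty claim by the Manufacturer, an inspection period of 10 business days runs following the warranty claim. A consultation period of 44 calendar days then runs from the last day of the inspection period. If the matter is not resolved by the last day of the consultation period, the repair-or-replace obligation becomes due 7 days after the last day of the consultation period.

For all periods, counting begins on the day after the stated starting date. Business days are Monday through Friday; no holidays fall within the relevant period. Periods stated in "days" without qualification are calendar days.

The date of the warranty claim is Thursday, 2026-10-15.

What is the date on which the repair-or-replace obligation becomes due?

2026-12-19

The last day of the inspection period: counting 10 business days from Thursday, 2026-10-15 (Oct 16, Oct 19, Oct 20, Oct 21, Oct 22, Oct 23, Oct 26, Oct 27, Oct 28, Oct 29, skipping weekends) reaches Thursday, 2026-10-29.
The last day of the consultation period: 44 calendar days after 2026-10-29 is 2026-12-12.
The date on which the repair-or-replace obligation becomes due: 7 calendar days after 2026-12-12 is 2026-12-19.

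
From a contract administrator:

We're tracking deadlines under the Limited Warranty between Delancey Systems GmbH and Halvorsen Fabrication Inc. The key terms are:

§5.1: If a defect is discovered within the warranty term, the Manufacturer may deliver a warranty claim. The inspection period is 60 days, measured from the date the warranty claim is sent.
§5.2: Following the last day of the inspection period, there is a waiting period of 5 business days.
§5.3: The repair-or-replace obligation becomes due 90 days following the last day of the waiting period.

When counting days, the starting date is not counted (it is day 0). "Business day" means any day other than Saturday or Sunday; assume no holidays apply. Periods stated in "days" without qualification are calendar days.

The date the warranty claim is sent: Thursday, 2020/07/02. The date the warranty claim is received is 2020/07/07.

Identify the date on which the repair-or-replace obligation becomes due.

The last day of the inspection period: 2020/07/02 + 60 days = 2020/08/31.
The last day of the waiting period: 5 business days after Monday, 2020/08/31, skipping weekends — Sep 1, Sep 2, Sep 3, Sep 4, Sep 7 — lands on Monday, 2020/09/07.
Adding 90 calendar days to 2020/09/07 gives 2020/12/06, which is the date on which the repair-or-replace obligation becomes due.

2020/12/06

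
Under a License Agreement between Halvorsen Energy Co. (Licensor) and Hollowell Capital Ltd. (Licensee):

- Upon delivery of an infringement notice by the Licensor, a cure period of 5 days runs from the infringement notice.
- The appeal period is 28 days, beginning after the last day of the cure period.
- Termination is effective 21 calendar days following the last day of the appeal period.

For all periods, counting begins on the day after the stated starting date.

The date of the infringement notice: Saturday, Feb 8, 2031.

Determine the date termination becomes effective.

Apr 3, 2031

Adding 5 calendar days to Feb 8, 2031 gives Feb 13, 2031, which is the last day of the cure period.
The last day of the appeal period: Feb 13, 2031 + 28 days = Mar 13, 2031.
The date termination becomes effective: Mar 13, 2031 + 21 days = Apr 3, 2031.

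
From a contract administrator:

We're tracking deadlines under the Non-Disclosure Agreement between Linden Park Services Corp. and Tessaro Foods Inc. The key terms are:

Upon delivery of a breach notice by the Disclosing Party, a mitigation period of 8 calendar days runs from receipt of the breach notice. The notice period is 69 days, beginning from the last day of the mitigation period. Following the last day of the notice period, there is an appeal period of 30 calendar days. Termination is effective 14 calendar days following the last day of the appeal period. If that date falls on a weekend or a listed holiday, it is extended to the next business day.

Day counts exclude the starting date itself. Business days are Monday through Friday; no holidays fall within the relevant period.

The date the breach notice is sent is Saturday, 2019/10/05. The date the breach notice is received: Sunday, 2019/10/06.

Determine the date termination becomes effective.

Adding 8 calendar days to 2019/10/06 gives 2019/10/14, which is the last day of the mitigation period.
The last day of the notice period: 69 calendar days after 2019/10/14 is 2019/12/22.
The last day of the appeal period: 30 calendar days after 2019/12/22 is 2020/01/21.
The date termination becomes effective: 2020/01/21 + 14 days = 2020/02/04. 2020/02/04 is a Tuesday, so no roll-forward applies.

2020/02/04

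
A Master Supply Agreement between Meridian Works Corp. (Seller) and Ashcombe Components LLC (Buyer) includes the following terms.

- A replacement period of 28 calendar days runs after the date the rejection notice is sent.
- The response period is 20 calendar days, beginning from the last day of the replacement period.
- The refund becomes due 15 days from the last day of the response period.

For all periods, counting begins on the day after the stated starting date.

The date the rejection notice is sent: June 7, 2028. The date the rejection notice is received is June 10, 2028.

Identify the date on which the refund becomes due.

The last day of the replacement period: 28 calendar days after June 7, 2028 is July 5, 2028.
The last day of the response period: July 5, 2028 + 20 days = July 25, 2028.
The date on which the refund becomes due: 15 calendar days after July 25, 2028 is August 9, 2028.

August 9, 2028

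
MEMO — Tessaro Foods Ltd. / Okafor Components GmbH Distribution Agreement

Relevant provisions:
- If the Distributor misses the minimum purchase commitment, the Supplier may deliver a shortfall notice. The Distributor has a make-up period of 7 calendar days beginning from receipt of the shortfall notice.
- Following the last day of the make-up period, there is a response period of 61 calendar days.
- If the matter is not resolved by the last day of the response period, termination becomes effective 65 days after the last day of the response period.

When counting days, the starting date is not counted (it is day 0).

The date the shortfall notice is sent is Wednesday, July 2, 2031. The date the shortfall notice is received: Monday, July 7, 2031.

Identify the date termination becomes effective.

The last day of the make-up period: July 7, 2031 + 7 days = July 14, 2031.
Adding 61 calendar days to July 14, 2031 gives September 13, 2031, which is the last day of the response period.
The date termination becomes effective: September 13, 2031 + 65 days = November 17, 2031.

November 17, 2031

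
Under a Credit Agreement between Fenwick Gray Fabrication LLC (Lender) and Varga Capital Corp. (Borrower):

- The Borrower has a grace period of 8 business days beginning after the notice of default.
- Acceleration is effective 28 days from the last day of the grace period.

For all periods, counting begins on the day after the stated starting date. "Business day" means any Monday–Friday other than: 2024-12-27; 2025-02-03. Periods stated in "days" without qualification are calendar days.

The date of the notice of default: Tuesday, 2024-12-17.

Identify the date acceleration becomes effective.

The last day of the grace period: counting 8 business days from Tuesday, 2024-12-17 (Dec 18, Dec 19, Dec 20, Dec 23, Dec 24, Dec 25, Dec 26, Dec 30, skipping weekends and the listed holiday on Dec 27) reaches Monday, 2024-12-30.
The date acceleration becomes effective: 28 calendar days after 2024-12-30 is 2025-01-27.

2025-01-27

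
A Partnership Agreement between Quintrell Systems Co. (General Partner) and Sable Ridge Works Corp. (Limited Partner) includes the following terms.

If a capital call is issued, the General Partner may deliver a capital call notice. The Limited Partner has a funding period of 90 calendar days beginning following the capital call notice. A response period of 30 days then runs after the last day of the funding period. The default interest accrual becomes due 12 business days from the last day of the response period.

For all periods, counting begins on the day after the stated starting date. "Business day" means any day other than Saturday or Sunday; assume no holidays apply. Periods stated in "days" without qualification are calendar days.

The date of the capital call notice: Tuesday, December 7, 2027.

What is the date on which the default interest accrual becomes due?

The last day of the funding period: 90 calendar days after December 7, 2027 is March 6, 2028.
The last day of the response period: 30 calendar days after March 6, 2028 is April 5, 2028.
The date on which the default interest accrual becomes due: counting 12 business days from Wednesday, April 5, 2028 (Apr 6, Apr 7, Apr 10, Apr 11, …, Apr 19, Apr 20, Apr 21, skipping weekends) reaches Friday, April 21, 2028.

April 21, 2028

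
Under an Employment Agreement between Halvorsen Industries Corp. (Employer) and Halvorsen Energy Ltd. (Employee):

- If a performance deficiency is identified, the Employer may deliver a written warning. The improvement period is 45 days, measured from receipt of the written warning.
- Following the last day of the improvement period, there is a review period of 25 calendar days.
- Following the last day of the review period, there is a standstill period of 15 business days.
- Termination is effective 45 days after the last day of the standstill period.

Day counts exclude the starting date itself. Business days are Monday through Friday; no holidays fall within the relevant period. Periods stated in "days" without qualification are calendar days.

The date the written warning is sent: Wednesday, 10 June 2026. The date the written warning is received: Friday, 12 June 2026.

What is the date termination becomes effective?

26 October 2026

The last day of the improvement period: 12 June 2026 + 45 days = 27 July 2026.
The last day of the review period: 27 July 2026 + 25 days = 21 August 2026.
The last day of the standstill period: 15 business days after Friday, 21 August 2026, skipping weekends — Aug 24, Aug 25, Aug 26, Aug 27, …, Sep 9, Sep 10, Sep 11 — lands on Friday, 11 September 2026.
Adding 45 calendar days to 11 September 2026 gives 26 October 2026, which is the date termination becomes effective.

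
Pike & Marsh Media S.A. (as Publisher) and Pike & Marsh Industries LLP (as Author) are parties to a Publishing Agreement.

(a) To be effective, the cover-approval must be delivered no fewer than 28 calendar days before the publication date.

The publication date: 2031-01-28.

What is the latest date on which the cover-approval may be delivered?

Counting back 28 calendar days from 2031-01-28 gives 2030-12-31.

2030-12-31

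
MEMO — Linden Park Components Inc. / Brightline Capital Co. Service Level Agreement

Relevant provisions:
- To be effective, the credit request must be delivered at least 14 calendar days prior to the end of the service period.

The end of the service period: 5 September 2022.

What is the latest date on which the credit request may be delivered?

5 September 2022 minus 14 days is 22 August 2022.

22 August 2022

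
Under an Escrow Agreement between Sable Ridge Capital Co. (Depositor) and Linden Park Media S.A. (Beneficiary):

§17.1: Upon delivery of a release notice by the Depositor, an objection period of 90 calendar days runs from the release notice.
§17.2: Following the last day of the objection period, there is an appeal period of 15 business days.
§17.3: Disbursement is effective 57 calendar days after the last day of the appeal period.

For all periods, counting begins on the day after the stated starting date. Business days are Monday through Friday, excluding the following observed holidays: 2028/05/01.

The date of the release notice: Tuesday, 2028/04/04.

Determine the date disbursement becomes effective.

The last day of the objection period: 90 calendar days after 2028/04/04 is 2028/07/03.
From Monday, 2028/07/03, 15 business days (Jul 4, Jul 5, Jul 6, Jul 7, …, Jul 20, Jul 21, Jul 24, skipping weekends) brings us to Monday, 2028/07/24, which is the last day of the appeal period.
Adding 57 calendar days to 2028/07/24 gives 2028/09/19, which is the date disbursement becomes effective.

2028/09/19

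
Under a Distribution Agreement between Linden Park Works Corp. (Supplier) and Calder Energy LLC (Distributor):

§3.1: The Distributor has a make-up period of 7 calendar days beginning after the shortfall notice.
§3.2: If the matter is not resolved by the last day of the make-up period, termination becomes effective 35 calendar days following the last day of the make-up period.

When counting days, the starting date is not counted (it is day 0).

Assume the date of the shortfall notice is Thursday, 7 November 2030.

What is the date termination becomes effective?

The last day of the make-up period: 7 November 2030 + 7 days = 14 November 2030.
The date termination becomes effective: 14 November 2030 + 35 days = 19 December 2030.

19 December 2030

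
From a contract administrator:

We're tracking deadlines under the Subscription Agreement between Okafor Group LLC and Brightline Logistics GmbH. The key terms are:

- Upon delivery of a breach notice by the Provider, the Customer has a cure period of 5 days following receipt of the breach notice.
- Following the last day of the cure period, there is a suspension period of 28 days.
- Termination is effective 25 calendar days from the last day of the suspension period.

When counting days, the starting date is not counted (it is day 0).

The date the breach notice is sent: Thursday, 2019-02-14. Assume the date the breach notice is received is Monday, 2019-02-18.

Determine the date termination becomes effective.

The last day of the cure period: 2019-02-18 + 5 days = 2019-02-23.
The last day of the suspension period: 28 calendar days after 2019-02-23 is 2019-03-23.
The date termination becomes effective: 25 calendar days after 2019-03-23 is 2019-04-17.

2019-04-17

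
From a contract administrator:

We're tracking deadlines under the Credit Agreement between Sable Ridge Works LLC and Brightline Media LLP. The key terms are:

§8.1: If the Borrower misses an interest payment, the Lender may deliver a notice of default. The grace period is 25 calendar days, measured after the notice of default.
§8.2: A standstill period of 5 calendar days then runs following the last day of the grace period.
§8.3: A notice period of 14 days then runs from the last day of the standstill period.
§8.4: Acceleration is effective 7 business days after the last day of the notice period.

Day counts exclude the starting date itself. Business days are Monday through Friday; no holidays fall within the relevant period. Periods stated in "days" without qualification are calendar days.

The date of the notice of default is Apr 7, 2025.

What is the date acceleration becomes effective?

May 30, 2025

The last day of the grace period: Apr 7, 2025 + 25 days = May 2, 2025.
Adding 5 calendar days to May 2, 2025 gives May 7, 2025, which is the last day of the standstill period.
The last day of the notice period: May 7, 2025 + 14 days = May 21, 2025.
From Wednesday, May 21, 2025, 7 business days (May 22, May 23, May 26, May 27, May 28, May 29, May 30, skipping weekends) brings us to Friday, May 30, 2025, which is the date acceleration becomes effective.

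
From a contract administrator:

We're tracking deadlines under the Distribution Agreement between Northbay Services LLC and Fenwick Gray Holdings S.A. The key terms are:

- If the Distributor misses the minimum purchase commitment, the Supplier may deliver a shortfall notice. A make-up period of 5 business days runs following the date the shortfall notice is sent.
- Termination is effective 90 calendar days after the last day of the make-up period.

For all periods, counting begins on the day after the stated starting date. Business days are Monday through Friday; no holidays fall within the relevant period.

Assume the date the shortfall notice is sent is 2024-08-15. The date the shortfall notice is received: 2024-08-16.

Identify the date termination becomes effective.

2024-11-20

From Thursday, 2024-08-15, 5 business days (Aug 16, Aug 19, Aug 20, Aug 21, Aug 22, skipping weekends) brings us to Thursday, 2024-08-22, which is the last day of the make-up period.
The date termination becomes effective: 2024-08-22 + 90 days = 2024-11-20.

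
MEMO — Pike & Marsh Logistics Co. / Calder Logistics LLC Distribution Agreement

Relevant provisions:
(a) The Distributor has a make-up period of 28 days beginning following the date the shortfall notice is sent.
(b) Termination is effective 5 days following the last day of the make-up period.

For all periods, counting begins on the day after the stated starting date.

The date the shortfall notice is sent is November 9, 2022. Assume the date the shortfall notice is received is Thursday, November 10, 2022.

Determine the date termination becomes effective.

December 12, 2022

Adding 28 calendar days to November 9, 2022 gives December 7, 2022, which is the last day of the make-up period.
Adding 5 calendar days to December 7, 2022 gives December 12, 2022, which is the date termination becomes effective.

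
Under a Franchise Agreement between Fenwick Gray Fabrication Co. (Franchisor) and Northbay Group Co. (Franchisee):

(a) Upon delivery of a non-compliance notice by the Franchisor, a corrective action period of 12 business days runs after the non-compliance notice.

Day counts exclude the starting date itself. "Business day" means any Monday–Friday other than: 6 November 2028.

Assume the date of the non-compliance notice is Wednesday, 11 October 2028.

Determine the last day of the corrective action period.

27 October 2028

From Wednesday, 11 October 2028, 12 business days (Oct 12, Oct 13, Oct 16, Oct 17, …, Oct 25, Oct 26, Oct 27, skipping weekends) brings us to Friday, 27 October 2028, which is the last day of the corrective action period.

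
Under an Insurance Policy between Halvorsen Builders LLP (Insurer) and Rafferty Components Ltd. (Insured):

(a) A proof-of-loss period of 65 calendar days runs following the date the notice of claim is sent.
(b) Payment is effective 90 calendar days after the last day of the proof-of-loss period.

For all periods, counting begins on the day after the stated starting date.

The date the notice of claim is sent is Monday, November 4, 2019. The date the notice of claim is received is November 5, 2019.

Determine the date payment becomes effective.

April 7, 2020

The last day of the proof-of-loss period: 65 calendar days after November 4, 2019 is January 8, 2020.
Adding 90 calendar days to January 8, 2020 gives April 7, 2020, which is the date payment becomes effective.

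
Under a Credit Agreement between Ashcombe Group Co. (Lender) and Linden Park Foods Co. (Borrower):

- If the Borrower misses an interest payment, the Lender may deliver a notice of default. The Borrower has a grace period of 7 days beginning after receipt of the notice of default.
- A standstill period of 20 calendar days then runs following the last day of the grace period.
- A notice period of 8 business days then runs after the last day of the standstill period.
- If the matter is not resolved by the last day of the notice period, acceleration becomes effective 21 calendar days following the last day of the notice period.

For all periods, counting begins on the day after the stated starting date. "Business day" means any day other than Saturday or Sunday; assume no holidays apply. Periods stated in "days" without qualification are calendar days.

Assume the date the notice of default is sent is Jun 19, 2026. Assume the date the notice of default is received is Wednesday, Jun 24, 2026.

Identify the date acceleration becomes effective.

Adding 7 calendar days to Jun 24, 2026 gives Jul 1, 2026, which is the last day of the grace period.
The last day of the standstill period: Jul 1, 2026 + 20 days = Jul 21, 2026.
The last day of the notice period: 8 business days after Tuesday, Jul 21, 2026, skipping weekends — Jul 22, Jul 23, Jul 24, Jul 27, Jul 28, Jul 29, Jul 30, Jul 31 — lands on Friday, Jul 31, 2026.
The date acceleration becomes effective: Jul 31, 2026 + 21 days = Aug 21, 2026.

Aug 21, 2026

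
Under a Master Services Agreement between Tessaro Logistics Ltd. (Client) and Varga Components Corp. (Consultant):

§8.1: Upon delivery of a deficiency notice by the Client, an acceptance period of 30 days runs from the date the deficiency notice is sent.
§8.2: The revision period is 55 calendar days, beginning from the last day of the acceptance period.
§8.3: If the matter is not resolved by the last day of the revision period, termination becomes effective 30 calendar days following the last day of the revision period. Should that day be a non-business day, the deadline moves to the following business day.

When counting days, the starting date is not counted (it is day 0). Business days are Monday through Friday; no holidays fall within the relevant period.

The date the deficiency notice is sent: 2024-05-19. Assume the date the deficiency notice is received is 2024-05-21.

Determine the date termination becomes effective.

Adding 30 calendar days to 2024-05-19 gives 2024-06-18, which is the last day of the acceptance period.
The last day of the revision period: 2024-06-18 + 55 days = 2024-08-12.
Adding 30 calendar days to 2024-08-12 gives 2024-09-11, which is the date termination becomes effective. 2024-09-11 is a Wednesday, so no roll-forward applies.

2024-09-11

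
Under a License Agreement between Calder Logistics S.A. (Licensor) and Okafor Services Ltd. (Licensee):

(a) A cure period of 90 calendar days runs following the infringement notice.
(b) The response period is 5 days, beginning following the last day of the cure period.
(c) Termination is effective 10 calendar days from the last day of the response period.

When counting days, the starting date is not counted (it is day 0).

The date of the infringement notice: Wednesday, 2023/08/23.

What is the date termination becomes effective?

The last day of the cure period: 2023/08/23 + 90 days = 2023/11/21.
Adding 5 calendar days to 2023/11/21 gives 2023/11/26, which is the last day of the response period.
The date termination becomes effective: 2023/11/26 + 10 days = 2023/12/06.

2023/12/06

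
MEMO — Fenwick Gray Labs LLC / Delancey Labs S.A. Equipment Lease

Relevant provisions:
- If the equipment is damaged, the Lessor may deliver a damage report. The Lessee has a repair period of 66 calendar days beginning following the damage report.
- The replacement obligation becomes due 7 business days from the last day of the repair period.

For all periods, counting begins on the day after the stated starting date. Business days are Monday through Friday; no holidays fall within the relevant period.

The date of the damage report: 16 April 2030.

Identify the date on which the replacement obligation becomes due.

The last day of the repair period: 66 calendar days after 16 April 2030 is 21 June 2030.
The date on which the replacement obligation becomes due: counting 7 business days from Friday, 21 June 2030 (Jun 24, Jun 25, Jun 26, Jun 27, Jun 28, Jul 1, Jul 2, skipping weekends) reaches Tuesday, 2 July 2030.

2 July 2030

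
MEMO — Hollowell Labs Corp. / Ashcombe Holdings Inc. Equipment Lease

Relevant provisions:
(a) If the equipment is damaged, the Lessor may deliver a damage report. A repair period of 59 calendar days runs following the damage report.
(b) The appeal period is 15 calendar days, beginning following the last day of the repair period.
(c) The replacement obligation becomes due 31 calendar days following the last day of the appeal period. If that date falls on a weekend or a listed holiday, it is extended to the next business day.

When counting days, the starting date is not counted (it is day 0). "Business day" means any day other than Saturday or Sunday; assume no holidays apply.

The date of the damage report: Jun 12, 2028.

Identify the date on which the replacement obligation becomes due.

Sep 25, 2028

Adding 59 calendar days to Jun 12, 2028 gives Aug 10, 2028, which is the last day of the repair period.
The last day of the appeal period: 15 calendar days after Aug 10, 2028 is Aug 25, 2028.
The date on which the replacement obligation becomes due: 31 calendar days after Aug 25, 2028 is Sep 25, 2028. Sep 25, 2028 is a Monday, so no roll-forward applies.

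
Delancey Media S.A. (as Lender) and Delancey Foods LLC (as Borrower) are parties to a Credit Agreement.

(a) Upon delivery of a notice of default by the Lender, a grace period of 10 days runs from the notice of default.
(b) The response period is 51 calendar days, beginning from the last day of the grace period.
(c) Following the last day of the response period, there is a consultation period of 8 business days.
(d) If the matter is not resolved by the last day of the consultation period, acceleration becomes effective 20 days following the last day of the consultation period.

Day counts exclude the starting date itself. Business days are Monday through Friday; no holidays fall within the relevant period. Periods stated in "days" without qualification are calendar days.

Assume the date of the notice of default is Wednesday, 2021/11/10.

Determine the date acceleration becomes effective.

2022/02/09

The last day of the grace period: 10 calendar days after 2021/11/10 is 2021/11/20.
The last day of the response period: 51 calendar days after 2021/11/20 is 2022/01/10.
The last day of the consultation period: counting 8 business days from Monday, 2022/01/10 (Jan 11, Jan 12, Jan 13, Jan 14, Jan 17, Jan 18, Jan 19, Jan 20, skipping weekends) reaches Thursday, 2022/01/20.
The date acceleration becomes effective: 2022/01/20 + 20 days = 2022/02/09.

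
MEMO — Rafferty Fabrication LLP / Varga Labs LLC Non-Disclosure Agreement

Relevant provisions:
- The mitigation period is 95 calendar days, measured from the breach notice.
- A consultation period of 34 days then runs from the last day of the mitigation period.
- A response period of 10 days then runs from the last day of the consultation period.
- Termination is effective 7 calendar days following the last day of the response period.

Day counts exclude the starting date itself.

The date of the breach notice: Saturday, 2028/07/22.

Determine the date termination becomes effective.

The last day of the mitigation period: 2028/07/22 + 95 days = 2028/10/25.
The last day of the consultation period: 34 calendar days after 2028/10/25 is 2028/11/28.
The last day of the response period: 2028/11/28 + 10 days = 2028/12/08.
The date termination becomes effective: 2028/12/08 + 7 days = 2028/12/15.

2028/12/15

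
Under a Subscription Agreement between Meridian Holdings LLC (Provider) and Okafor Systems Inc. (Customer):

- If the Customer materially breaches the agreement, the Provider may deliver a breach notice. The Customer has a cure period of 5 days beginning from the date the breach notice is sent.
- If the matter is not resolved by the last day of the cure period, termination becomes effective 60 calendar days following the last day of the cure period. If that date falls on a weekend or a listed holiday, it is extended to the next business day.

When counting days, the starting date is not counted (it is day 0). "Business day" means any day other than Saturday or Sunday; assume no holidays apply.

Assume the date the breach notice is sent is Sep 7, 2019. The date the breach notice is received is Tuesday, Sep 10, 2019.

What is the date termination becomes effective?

Nov 11, 2019

Adding 5 calendar days to Sep 7, 2019 gives Sep 12, 2019, which is the last day of the cure period.
Adding 60 calendar days to Sep 12, 2019 gives Nov 11, 2019, which is the date termination becomes effective. Nov 11, 2019 is a Monday, so no roll-forward applies.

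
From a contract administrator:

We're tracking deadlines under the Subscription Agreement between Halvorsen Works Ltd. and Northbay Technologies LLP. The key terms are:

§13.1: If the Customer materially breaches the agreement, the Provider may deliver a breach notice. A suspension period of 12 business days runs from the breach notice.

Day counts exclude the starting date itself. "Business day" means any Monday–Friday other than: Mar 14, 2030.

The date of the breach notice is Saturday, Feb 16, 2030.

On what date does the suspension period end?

The last day of the suspension period: counting 12 business days from Saturday, Feb 16, 2030 (Feb 18, Feb 19, Feb 20, Feb 21, …, Mar 1, Mar 4, Mar 5, skipping weekends) reaches Tuesday, Mar 5, 2030.

Mar 5, 2030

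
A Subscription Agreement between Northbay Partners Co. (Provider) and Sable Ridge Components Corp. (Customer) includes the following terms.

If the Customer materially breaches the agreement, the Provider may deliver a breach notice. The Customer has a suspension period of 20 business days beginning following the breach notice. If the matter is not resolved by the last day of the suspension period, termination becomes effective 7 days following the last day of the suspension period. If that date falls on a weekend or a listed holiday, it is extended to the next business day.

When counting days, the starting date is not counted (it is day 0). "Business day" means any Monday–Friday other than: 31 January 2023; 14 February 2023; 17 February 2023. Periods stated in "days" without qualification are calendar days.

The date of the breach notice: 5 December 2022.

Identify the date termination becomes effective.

The last day of the suspension period: 20 business days after Monday, 5 December 2022, skipping weekends — Dec 6, Dec 7, Dec 8, Dec 9, …, Dec 29, Dec 30, Jan 2 — lands on Monday, 2 January 2023.
The date termination becomes effective: 7 calendar days after 2 January 2023 is 9 January 2023. 9 January 2023 is a Monday and is not a listed holiday, so no roll-forward applies.

9 January 2023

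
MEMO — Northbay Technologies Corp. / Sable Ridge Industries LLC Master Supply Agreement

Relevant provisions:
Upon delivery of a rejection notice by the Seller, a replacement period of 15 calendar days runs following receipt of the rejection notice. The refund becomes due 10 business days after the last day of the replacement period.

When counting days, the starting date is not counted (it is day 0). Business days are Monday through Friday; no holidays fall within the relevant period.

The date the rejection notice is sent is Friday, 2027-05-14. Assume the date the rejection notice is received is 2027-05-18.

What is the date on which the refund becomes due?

2027-06-16

Adding 15 calendar days to 2027-05-18 gives 2027-06-02, which is the last day of the replacement period.
The date on which the refund becomes due: 10 business days after Wednesday, 2027-06-02, skipping weekends — Jun 3, Jun 4, Jun 7, Jun 8, Jun 9, Jun 10, Jun 11, Jun 14, Jun 15, Jun 16 — lands on Wednesday, 2027-06-16.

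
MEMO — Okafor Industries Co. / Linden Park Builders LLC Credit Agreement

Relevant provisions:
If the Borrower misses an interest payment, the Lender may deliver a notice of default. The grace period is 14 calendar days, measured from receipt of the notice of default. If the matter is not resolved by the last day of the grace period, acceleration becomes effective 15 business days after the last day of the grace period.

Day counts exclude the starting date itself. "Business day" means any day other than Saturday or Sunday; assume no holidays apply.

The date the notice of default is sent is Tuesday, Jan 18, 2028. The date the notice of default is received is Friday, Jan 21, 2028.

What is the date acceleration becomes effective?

The last day of the grace period: 14 calendar days after Jan 21, 2028 is Feb 4, 2028.
From Friday, Feb 4, 2028, 15 business days (Feb 7, Feb 8, Feb 9, Feb 10, …, Feb 23, Feb 24, Feb 25, skipping weekends) brings us to Friday, Feb 25, 2028, which is the date acceleration becomes effective.

Feb 25, 2028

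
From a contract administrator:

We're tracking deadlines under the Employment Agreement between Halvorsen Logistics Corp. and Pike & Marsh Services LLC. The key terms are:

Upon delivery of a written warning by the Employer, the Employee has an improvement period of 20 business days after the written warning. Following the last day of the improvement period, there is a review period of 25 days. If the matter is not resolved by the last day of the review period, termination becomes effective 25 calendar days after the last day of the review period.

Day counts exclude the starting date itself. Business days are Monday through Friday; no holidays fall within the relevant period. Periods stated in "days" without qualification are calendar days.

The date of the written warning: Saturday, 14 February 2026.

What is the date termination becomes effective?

2 May 2026

The last day of the improvement period: counting 20 business days from Saturday, 14 February 2026 (Feb 16, Feb 17, Feb 18, Feb 19, …, Mar 11, Mar 12, Mar 13, skipping weekends) reaches Friday, 13 March 2026.
Adding 25 calendar days to 13 March 2026 gives 7 April 2026, which is the last day of the review period.
Adding 25 calendar days to 7 April 2026 gives 2 May 2026, which is the date termination becomes effective.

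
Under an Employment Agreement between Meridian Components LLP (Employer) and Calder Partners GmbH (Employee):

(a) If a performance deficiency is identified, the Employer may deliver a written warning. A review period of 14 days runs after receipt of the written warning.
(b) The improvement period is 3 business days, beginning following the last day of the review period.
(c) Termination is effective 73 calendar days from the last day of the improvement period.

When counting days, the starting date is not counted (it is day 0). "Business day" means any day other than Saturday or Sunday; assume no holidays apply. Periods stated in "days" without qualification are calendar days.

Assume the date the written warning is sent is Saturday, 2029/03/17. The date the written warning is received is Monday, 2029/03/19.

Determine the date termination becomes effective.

The last day of the review period: 2029/03/19 + 14 days = 2029/04/02.
The last day of the improvement period: counting 3 business days from Monday, 2029/04/02 (Apr 3, Apr 4, Apr 5, skipping weekends) reaches Thursday, 2029/04/05.
The date termination becomes effective: 73 calendar days after 2029/04/05 is 2029/06/17.

2029/06/17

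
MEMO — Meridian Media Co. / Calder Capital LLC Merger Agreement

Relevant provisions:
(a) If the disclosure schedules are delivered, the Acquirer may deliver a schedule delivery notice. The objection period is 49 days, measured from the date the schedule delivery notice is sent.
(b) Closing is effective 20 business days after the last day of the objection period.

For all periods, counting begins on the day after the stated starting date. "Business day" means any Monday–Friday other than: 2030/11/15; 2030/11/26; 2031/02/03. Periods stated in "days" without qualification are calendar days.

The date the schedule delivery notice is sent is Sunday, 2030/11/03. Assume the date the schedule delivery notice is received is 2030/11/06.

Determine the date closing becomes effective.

The last day of the objection period: 49 calendar days after 2030/11/03 is 2030/12/22.
The date closing becomes effective: 20 business days after Sunday, 2030/12/22, skipping weekends — Dec 23, Dec 24, Dec 25, Dec 26, …, Jan 15, Jan 16, Jan 17 — lands on Friday, 2031/01/17.

2031/01/17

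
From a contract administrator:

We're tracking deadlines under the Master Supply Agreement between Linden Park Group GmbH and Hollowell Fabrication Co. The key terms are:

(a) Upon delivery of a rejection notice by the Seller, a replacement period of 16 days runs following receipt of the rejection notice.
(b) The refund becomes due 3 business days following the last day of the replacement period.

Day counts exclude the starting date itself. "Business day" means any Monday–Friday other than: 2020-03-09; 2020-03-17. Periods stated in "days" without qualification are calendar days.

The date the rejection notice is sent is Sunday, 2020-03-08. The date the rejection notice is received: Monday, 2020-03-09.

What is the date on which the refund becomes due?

The last day of the replacement period: 16 calendar days after 2020-03-09 is 2020-03-25.
From Wednesday, 2020-03-25, 3 business days (Mar 26, Mar 27, Mar 30, skipping weekends) brings us to Monday, 2020-03-30, which is the date on which the refund becomes due.

2020-03-30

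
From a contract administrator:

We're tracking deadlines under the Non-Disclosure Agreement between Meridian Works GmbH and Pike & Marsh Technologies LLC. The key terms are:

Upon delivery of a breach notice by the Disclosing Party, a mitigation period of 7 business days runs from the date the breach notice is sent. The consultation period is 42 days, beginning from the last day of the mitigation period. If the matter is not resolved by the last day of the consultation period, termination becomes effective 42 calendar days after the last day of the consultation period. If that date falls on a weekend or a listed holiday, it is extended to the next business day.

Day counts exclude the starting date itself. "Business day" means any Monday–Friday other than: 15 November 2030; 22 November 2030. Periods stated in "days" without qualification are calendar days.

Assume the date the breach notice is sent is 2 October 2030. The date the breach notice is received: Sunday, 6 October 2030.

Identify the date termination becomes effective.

3 January 2031

The last day of the mitigation period: 7 business days after Wednesday, 2 October 2030, skipping weekends — Oct 3, Oct 4, Oct 7, Oct 8, Oct 9, Oct 10, Oct 11 — lands on Friday, 11 October 2030.
The last day of the consultation period: 42 calendar days after 11 October 2030 is 22 November 2030.
The date termination becomes effective: 42 calendar days after 22 November 2030 is 3 January 2031. 3 January 2031 is a Friday and is not a listed holiday, so no roll-forward applies.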